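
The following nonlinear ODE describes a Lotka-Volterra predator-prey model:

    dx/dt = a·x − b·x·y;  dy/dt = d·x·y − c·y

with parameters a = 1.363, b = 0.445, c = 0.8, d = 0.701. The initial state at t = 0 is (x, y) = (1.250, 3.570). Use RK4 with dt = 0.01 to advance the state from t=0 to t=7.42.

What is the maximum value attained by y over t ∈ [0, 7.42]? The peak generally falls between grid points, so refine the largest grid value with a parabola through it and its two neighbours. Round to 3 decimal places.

t=0.000: state=(1.250, 3.570)
step 1 (dt=0.01): k1=(-0.282, 0.272), k2=(-0.283, 0.269), k3=(-0.282, 0.269), k4=(-0.283, 0.265); state += dt/6·(k1+2k2+2k3+k4)
t=0.010: state=(1.247, 3.573)
t=0.020: state=(1.244, 3.575)
t=0.030: state=(1.242, 3.578)
continuing one RK4 step at a time; state shown every 25 steps (Δt=0.25):
t=0.250: state=(1.178, 3.616)
t=0.500: state=(1.107, 3.617)
t=0.750: state=(1.043, 3.574)
t=1.000: state=(0.989, 3.496)
t=1.250: state=(0.948, 3.392)
t=1.500: state=(0.920, 3.270)
t=1.750: state=(0.906, 3.141)
t=2.000: state=(0.904, 3.013)
t=2.250: state=(0.915, 2.893)
t=2.500: state=(0.939, 2.786)
t=2.750: state=(0.973, 2.696)
t=3.000: state=(1.018, 2.628)
t=3.250: state=(1.071, 2.583)
t=3.500: state=(1.131, 2.565)
t=3.750: state=(1.195, 2.575)
t=4.000: state=(1.259, 2.614)
t=4.250: state=(1.319, 2.683)
t=4.500: state=(1.369, 2.781)
t=4.750: state=(1.403, 2.903)
t=5.000: state=(1.418, 3.045)
t=5.250: state=(1.409, 3.194)
t=5.500: state=(1.377, 3.339)
t=5.750: state=(1.326, 3.465)
t=6.000: state=(1.260, 3.559)
t=6.250: state=(1.189, 3.612)
t=6.500: state=(1.117, 3.619)
t=6.750: state=(1.052, 3.583)
t=7.000: state=(0.997, 3.510)
t=7.250: state=(0.953, 3.409)
t=7.420: state=(0.932, 3.329)
largest grid value and its neighbours: y(0.370)=3.62181, y(0.380)=3.62183, y(0.390)=3.62177
parabola through these three points peaks at t≈0.378 with y≈3.62183

max y = 3.622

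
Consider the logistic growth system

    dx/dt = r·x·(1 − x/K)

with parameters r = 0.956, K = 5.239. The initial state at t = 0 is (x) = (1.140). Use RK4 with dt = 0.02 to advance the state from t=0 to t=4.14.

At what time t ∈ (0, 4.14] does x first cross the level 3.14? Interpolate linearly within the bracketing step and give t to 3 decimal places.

t=0.000: state=(1.140)
step 1 (dt=0.02): k1=(0.853), k2=(0.857), k3=(0.857), k4=(0.862); state += dt/6·(k1+2k2+2k3+k4)
t=0.020: state=(1.157)
t=0.040: state=(1.174)
t=0.060: state=(1.192)
continuing one RK4 step at a time; state shown every 10 steps (Δt=0.2):
t=0.200: state=(1.320)
t=0.400: state=(1.517)
t=0.600: state=(1.731)
t=0.800: state=(1.960)
t=1.000: state=(2.199)
t=1.200: state=(2.446)
t=1.400: state=(2.696)
t=1.600: state=(2.945)
t=1.740: state=(3.116)
next step: t=1.760: state=(3.140) — x has crossed 3.14
linear interpolation between t=1.740 (3.11601) and t=1.760 (3.14010) → t≈1.760

t = 1.760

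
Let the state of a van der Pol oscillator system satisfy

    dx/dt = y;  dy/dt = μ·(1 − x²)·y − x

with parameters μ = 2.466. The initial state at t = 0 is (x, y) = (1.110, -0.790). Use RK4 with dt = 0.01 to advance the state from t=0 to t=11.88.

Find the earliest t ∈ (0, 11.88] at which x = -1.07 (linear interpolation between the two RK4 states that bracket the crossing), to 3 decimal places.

t=0.000: state=(1.110, -0.790)
step 1 (dt=0.01): k1=(-0.790, -0.658), k2=(-0.793, -0.669), k3=(-0.793, -0.669), k4=(-0.797, -0.681); state += dt/6·(k1+2k2+2k3+k4)
t=0.010: state=(1.102, -0.797)
t=0.020: state=(1.094, -0.804)
t=0.030: state=(1.086, -0.811)
continuing one RK4 step at a time; state shown every 50 steps (Δt=0.5):
t=0.500: state=(0.565, -1.593)
t=1.000: state=(-0.906, -4.441)
t=1.030: state=(-1.040, -4.429)
next step: t=1.040: state=(-1.084, -4.405) — x has crossed -1.07
linear interpolation between t=1.030 (-1.03971) and t=1.040 (-1.08389) → t≈1.037

t = 1.037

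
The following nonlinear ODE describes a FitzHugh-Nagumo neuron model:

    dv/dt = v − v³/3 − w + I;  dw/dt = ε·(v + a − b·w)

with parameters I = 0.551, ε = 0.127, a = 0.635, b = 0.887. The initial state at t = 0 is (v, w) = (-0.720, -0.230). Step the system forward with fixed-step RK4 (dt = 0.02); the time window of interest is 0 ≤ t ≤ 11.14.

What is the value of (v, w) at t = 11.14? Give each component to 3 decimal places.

(v, w) = (1.013, 1.399)

t=0.000: state=(-0.720, -0.230)
step 1 (dt=0.02): k1=(0.185, 0.015), k2=(0.186, 0.015), k3=(0.186, 0.015), k4=(0.187, 0.016); state += dt/6·(k1+2k2+2k3+k4)
t=0.020: state=(-0.716, -0.230)
t=0.040: state=(-0.713, -0.229)
t=0.060: state=(-0.709, -0.229)
continuing one RK4 step at a time; state shown every 25 steps (Δt=0.5):
t=0.500: state=(-0.616, -0.220)
t=1.000: state=(-0.483, -0.202)
t=1.500: state=(-0.300, -0.177)
t=2.000: state=(-0.031, -0.138)
t=2.500: state=(0.379, -0.082)
t=3.000: state=(0.946, 0.003)
t=3.500: state=(1.483, 0.118)
t=4.000: state=(1.747, 0.252)
t=4.500: state=(1.805, 0.388)
t=5.000: state=(1.784, 0.517)
t=5.500: state=(1.739, 0.636)
t=6.000: state=(1.687, 0.746)
t=6.500: state=(1.632, 0.847)
t=7.000: state=(1.575, 0.939)
t=7.500: state=(1.517, 1.022)
t=8.000: state=(1.457, 1.097)
t=8.500: state=(1.396, 1.164)
t=9.000: state=(1.333, 1.224)
t=9.500: state=(1.266, 1.277)
t=10.000: state=(1.196, 1.322)
t=10.500: state=(1.121, 1.360)
t=11.000: state=(1.038, 1.392)
t=11.140: state=(1.013, 1.399)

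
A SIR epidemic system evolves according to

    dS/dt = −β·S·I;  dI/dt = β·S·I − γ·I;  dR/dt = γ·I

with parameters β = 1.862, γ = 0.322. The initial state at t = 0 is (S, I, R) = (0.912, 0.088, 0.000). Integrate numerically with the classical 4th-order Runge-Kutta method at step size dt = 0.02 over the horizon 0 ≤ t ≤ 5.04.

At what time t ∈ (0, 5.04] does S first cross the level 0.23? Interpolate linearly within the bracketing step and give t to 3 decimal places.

t=0.000: state=(0.912, 0.088, 0.000)
step 1 (dt=0.02): k1=(-0.149, 0.121, 0.028), k2=(-0.151, 0.123, 0.029), k3=(-0.151, 0.123, 0.029), k4=(-0.153, 0.124, 0.029); state += dt/6·(k1+2k2+2k3+k4)
t=0.020: state=(0.909, 0.090, 0.001)
t=0.040: state=(0.906, 0.093, 0.001)
t=0.060: state=(0.903, 0.096, 0.002)
continuing one RK4 step at a time; state shown every 10 steps (Δt=0.2):
t=0.200: state=(0.878, 0.115, 0.007)
t=0.400: state=(0.836, 0.149, 0.015)
t=0.600: state=(0.786, 0.189, 0.026)
t=0.800: state=(0.726, 0.234, 0.039)
t=1.000: state=(0.659, 0.285, 0.056)
t=1.200: state=(0.587, 0.337, 0.076)
t=1.400: state=(0.513, 0.387, 0.099)
t=1.600: state=(0.440, 0.434, 0.126)
t=1.800: state=(0.372, 0.473, 0.155)
t=2.000: state=(0.310, 0.503, 0.187)
t=2.200: state=(0.256, 0.524, 0.220)
t=2.300: state=(0.232, 0.531, 0.237)
next step: t=2.320: state=(0.227, 0.532, 0.240) — S has crossed 0.23
linear interpolation between t=2.300 (0.23200) and t=2.320 (0.22745) → t≈2.309

t = 2.309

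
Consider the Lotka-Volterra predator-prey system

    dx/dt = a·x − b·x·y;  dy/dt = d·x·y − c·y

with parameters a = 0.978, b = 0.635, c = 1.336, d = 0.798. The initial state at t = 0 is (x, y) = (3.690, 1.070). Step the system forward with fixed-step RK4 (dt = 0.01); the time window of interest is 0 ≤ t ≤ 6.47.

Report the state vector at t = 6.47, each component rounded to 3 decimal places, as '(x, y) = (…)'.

(x, y) = (3.599, 2.331)

t=0.000: state=(3.690, 1.070)
step 1 (dt=0.01): k1=(1.102, 1.721), k2=(1.083, 1.740), k3=(1.083, 1.740), k4=(1.064, 1.759); state += dt/6·(k1+2k2+2k3+k4)
t=0.010: state=(3.701, 1.087)
t=0.020: state=(3.711, 1.105)
t=0.030: state=(3.721, 1.123)
continuing one RK4 step at a time; state shown every 25 steps (Δt=0.25):
t=0.250: state=(3.817, 1.629)
t=0.500: state=(3.537, 2.448)
t=0.750: state=(2.850, 3.331)
t=1.000: state=(2.039, 3.881)
t=1.250: state=(1.395, 3.899)
t=1.500: state=(0.985, 3.528)
t=1.750: state=(0.748, 2.996)
t=2.000: state=(0.620, 2.456)
t=2.250: state=(0.558, 1.976)
t=2.500: state=(0.538, 1.577)
t=2.750: state=(0.549, 1.258)
t=3.000: state=(0.586, 1.009)
t=3.250: state=(0.648, 0.816)
t=3.500: state=(0.736, 0.671)
t=3.750: state=(0.852, 0.563)
t=4.000: state=(1.002, 0.484)
t=4.250: state=(1.190, 0.431)
t=4.500: state=(1.423, 0.400)
t=4.750: state=(1.707, 0.391)
t=5.000: state=(2.047, 0.407)
t=5.250: state=(2.442, 0.456)
t=5.500: state=(2.880, 0.555)
t=5.750: state=(3.324, 0.738)
t=6.000: state=(3.687, 1.066)
t=6.250: state=(3.817, 1.622)
t=6.470: state=(3.599, 2.331)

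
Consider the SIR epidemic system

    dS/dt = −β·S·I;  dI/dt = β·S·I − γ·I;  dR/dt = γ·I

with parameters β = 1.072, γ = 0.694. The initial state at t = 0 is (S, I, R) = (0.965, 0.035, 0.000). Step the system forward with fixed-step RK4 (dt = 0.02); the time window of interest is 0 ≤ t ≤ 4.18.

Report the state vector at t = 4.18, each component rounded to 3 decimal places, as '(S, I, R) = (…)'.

t=0.000: state=(0.965, 0.035, 0.000)
step 1 (dt=0.02): k1=(-0.036, 0.012, 0.024), k2=(-0.036, 0.012, 0.024), k3=(-0.036, 0.012, 0.024), k4=(-0.036, 0.012, 0.024); state += dt/6·(k1+2k2+2k3+k4)
t=0.020: state=(0.964, 0.035, 0.000)
t=0.040: state=(0.964, 0.035, 0.001)
t=0.060: state=(0.963, 0.036, 0.001)
continuing one RK4 step at a time; state shown every 10 steps (Δt=0.2):
t=0.200: state=(0.958, 0.037, 0.005)
t=0.400: state=(0.950, 0.040, 0.010)
t=0.600: state=(0.941, 0.043, 0.016)
t=0.800: state=(0.932, 0.045, 0.022)
t=1.000: state=(0.923, 0.048, 0.029)
t=1.200: state=(0.913, 0.051, 0.036)
t=1.400: state=(0.903, 0.054, 0.043)
t=1.600: state=(0.892, 0.057, 0.051)
t=1.800: state=(0.881, 0.060, 0.059)
t=2.000: state=(0.870, 0.063, 0.067)
t=2.200: state=(0.858, 0.066, 0.076)
t=2.400: state=(0.846, 0.069, 0.086)
t=2.600: state=(0.833, 0.072, 0.095)
t=2.800: state=(0.820, 0.075, 0.105)
t=3.000: state=(0.807, 0.077, 0.116)
t=3.200: state=(0.793, 0.080, 0.127)
t=3.400: state=(0.780, 0.082, 0.138)
t=3.600: state=(0.766, 0.085, 0.150)
t=3.800: state=(0.752, 0.087, 0.162)
t=4.000: state=(0.738, 0.088, 0.174)
t=4.180: state=(0.725, 0.090, 0.185)

(S, I, R) = (0.725, 0.090, 0.185)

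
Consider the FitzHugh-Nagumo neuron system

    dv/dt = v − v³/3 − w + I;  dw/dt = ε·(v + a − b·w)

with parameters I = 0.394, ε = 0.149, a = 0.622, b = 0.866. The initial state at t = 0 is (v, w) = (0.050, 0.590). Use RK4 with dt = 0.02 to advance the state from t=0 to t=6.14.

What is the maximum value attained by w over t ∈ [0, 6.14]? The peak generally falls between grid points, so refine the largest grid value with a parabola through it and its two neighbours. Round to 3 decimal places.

t=0.000: state=(0.050, 0.590)
step 1 (dt=0.02): k1=(-0.146, 0.024), k2=(-0.148, 0.024), k3=(-0.148, 0.024), k4=(-0.149, 0.023); state += dt/6·(k1+2k2+2k3+k4)
t=0.020: state=(0.047, 0.590)
t=0.040: state=(0.044, 0.591)
t=0.060: state=(0.041, 0.591)
continuing one RK4 step at a time; state shown every 10 steps (Δt=0.2):
t=0.200: state=(0.017, 0.594)
t=0.400: state=(-0.024, 0.597)
t=0.600: state=(-0.074, 0.599)
t=0.800: state=(-0.136, 0.599)
t=1.000: state=(-0.211, 0.597)
t=1.200: state=(-0.301, 0.593)
t=1.400: state=(-0.407, 0.585)
t=1.600: state=(-0.531, 0.575)
t=1.800: state=(-0.672, 0.561)
t=2.000: state=(-0.825, 0.543)
t=2.200: state=(-0.983, 0.521)
t=2.400: state=(-1.138, 0.495)
t=2.600: state=(-1.279, 0.465)
t=2.800: state=(-1.397, 0.432)
t=3.000: state=(-1.489, 0.397)
t=3.200: state=(-1.554, 0.360)
t=3.400: state=(-1.598, 0.323)
t=3.600: state=(-1.623, 0.285)
t=3.800: state=(-1.635, 0.248)
t=4.000: state=(-1.637, 0.212)
t=4.200: state=(-1.633, 0.177)
t=4.400: state=(-1.624, 0.143)
t=4.600: state=(-1.611, 0.110)
t=4.800: state=(-1.597, 0.078)
t=5.000: state=(-1.581, 0.048)
t=5.200: state=(-1.564, 0.019)
t=5.400: state=(-1.546, -0.009)
t=5.600: state=(-1.528, -0.036)
t=5.800: state=(-1.510, -0.061)
t=6.000: state=(-1.491, -0.086)
t=6.140: state=(-1.478, -0.102)
largest grid value and its neighbours: w(0.680)=0.59923, w(0.700)=0.59923, w(0.720)=0.59922
parabola through these three points peaks at t≈0.698 with w≈0.59923

max w = 0.599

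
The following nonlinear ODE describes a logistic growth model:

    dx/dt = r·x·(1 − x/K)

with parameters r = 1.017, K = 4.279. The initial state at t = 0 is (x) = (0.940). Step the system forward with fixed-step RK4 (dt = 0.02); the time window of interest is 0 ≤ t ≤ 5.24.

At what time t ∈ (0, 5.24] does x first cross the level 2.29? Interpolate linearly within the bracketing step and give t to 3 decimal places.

t=0.000: state=(0.940)
step 1 (dt=0.02): k1=(0.746), k2=(0.750), k3=(0.750), k4=(0.754); state += dt/6·(k1+2k2+2k3+k4)
t=0.020: state=(0.955)
t=0.040: state=(0.970)
t=0.060: state=(0.986)
continuing one RK4 step at a time; state shown every 10 steps (Δt=0.2):
t=0.200: state=(1.098)
t=0.400: state=(1.272)
t=0.600: state=(1.461)
t=0.800: state=(1.662)
t=1.000: state=(1.873)
t=1.200: state=(2.089)
t=1.380: state=(2.285)
next step: t=1.400: state=(2.306) — x has crossed 2.29
linear interpolation between t=1.380 (2.28467) and t=1.400 (2.30631) → t≈1.385

t = 1.385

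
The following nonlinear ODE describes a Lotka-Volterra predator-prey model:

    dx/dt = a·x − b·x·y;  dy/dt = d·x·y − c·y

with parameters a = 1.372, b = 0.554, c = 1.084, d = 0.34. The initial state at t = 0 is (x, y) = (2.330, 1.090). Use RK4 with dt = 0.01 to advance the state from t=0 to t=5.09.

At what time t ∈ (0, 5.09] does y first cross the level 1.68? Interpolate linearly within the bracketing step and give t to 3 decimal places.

t = 1.365

t=0.000: state=(2.330, 1.090)
step 1 (dt=0.01): k1=(1.790, -0.318), k2=(1.799, -0.314), k3=(1.799, -0.314), k4=(1.808, -0.310); state += dt/6·(k1+2k2+2k3+k4)
t=0.010: state=(2.348, 1.087)
t=0.020: state=(2.366, 1.084)
t=0.030: state=(2.385, 1.081)
continuing one RK4 step at a time; state shown every 20 steps (Δt=0.2):
t=0.200: state=(2.725, 1.042)
t=0.400: state=(3.198, 1.025)
t=0.600: state=(3.754, 1.045)
t=0.800: state=(4.385, 1.109)
t=1.000: state=(5.071, 1.231)
t=1.200: state=(5.762, 1.433)
t=1.360: state=(6.257, 1.671)
next step: t=1.370: state=(6.285, 1.689) — y has crossed 1.68
linear interpolation between t=1.360 (1.67146) and t=1.370 (1.68907) → t≈1.365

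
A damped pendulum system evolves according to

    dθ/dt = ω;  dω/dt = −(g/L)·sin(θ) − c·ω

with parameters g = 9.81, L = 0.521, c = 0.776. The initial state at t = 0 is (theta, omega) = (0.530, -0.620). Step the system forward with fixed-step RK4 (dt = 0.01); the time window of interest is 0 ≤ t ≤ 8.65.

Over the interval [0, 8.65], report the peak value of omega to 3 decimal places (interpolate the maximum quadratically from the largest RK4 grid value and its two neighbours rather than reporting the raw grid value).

t=0.000: state=(0.530, -0.620)
step 1 (dt=0.01): k1=(-0.620, -9.038), k2=(-0.665, -8.952), k3=(-0.665, -8.949), k4=(-0.709, -8.860); state += dt/6·(k1+2k2+2k3+k4)
t=0.010: state=(0.523, -0.709)
t=0.020: state=(0.516, -0.797)
t=0.030: state=(0.507, -0.883)
continuing one RK4 step at a time; state shown every 50 steps (Δt=0.5):
t=0.500: state=(-0.299, -1.276)
t=1.000: state=(-0.095, 1.547)
t=1.500: state=(0.285, -0.506)
t=2.000: state=(-0.192, -0.590)
t=2.500: state=(-0.019, 0.879)
t=3.000: state=(0.147, -0.397)
t=3.500: state=(-0.121, -0.234)
t=4.000: state=(0.011, 0.483)
t=4.500: state=(0.072, -0.283)
t=5.000: state=(-0.073, -0.069)
t=5.500: state=(0.018, 0.255)
t=6.000: state=(0.033, -0.187)
t=6.500: state=(-0.043, -0.002)
t=7.000: state=(0.017, 0.128)
t=7.500: state=(0.014, -0.116)
t=8.000: state=(-0.024, 0.020)
t=8.500: state=(0.013, 0.061)
t=8.650: state=(0.018, 0.012)
largest grid value and its neighbours: omega(1.010)=1.55161, omega(1.020)=1.55300, omega(1.030)=1.55148
parabola through these three points peaks at t≈1.020 with omega≈1.55300

max omega = 1.553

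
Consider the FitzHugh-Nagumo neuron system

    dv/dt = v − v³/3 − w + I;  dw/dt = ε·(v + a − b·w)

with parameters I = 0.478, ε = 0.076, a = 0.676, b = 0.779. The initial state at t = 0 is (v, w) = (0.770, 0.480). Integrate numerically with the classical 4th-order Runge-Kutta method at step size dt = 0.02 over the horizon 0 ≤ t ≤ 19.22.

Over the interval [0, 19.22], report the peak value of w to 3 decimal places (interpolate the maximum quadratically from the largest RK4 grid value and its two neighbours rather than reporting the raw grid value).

max w = 1.370

t=0.000: state=(0.770, 0.480)
step 1 (dt=0.02): k1=(0.616, 0.081), k2=(0.617, 0.082), k3=(0.617, 0.082), k4=(0.619, 0.082); state += dt/6·(k1+2k2+2k3+k4)
t=0.020: state=(0.782, 0.482)
t=0.040: state=(0.795, 0.483)
t=0.060: state=(0.807, 0.485)
continuing one RK4 step at a time; state shown every 50 steps (Δt=1):
t=1.000: state=(1.350, 0.582)
t=2.000: state=(1.566, 0.708)
t=3.000: state=(1.554, 0.833)
t=4.000: state=(1.486, 0.948)
t=5.000: state=(1.403, 1.050)
t=6.000: state=(1.309, 1.139)
t=7.000: state=(1.202, 1.216)
t=8.000: state=(1.075, 1.280)
t=9.000: state=(0.911, 1.330)
t=10.000: state=(0.665, 1.362)
t=11.000: state=(0.196, 1.368)
t=12.000: state=(-0.923, 1.317)
t=13.000: state=(-1.906, 1.178)
t=14.000: state=(-1.968, 1.016)
t=15.000: state=(-1.920, 0.864)
t=16.000: state=(-1.866, 0.724)
t=17.000: state=(-1.812, 0.597)
t=18.000: state=(-1.759, 0.480)
t=19.000: state=(-1.706, 0.375)
t=19.220: state=(-1.695, 0.353)
largest grid value and its neighbours: w(10.660)=1.37015, w(10.680)=1.37016, w(10.700)=1.37015
parabola through these three points peaks at t≈10.676 with w≈1.37016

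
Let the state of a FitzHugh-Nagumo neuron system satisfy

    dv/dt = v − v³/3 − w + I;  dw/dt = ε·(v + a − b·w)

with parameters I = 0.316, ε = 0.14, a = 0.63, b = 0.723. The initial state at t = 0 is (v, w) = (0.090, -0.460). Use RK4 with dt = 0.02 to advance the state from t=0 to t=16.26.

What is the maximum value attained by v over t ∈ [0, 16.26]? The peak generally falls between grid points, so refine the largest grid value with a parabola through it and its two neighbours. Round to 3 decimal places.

t=0.000: state=(0.090, -0.460)
step 1 (dt=0.02): k1=(0.866, 0.147), k2=(0.873, 0.148), k3=(0.873, 0.148), k4=(0.880, 0.150); state += dt/6·(k1+2k2+2k3+k4)
t=0.020: state=(0.107, -0.457)
t=0.040: state=(0.125, -0.454)
t=0.060: state=(0.143, -0.451)
continuing one RK4 step at a time; state shown every 50 steps (Δt=1):
t=1.000: state=(1.245, -0.246)
t=2.000: state=(1.806, 0.078)
t=3.000: state=(1.752, 0.393)
t=4.000: state=(1.619, 0.664)
t=5.000: state=(1.468, 0.889)
t=6.000: state=(1.296, 1.072)
t=7.000: state=(1.088, 1.212)
t=8.000: state=(0.800, 1.305)
t=9.000: state=(0.286, 1.340)
t=10.000: state=(-0.908, 1.262)
t=11.000: state=(-1.921, 1.018)
t=12.000: state=(-1.943, 0.743)
t=13.000: state=(-1.857, 0.503)
t=14.000: state=(-1.766, 0.297)
t=15.000: state=(-1.677, 0.123)
t=16.000: state=(-1.589, -0.022)
t=16.260: state=(-1.567, -0.056)
largest grid value and its neighbours: v(2.180)=1.81310, v(2.200)=1.81313, v(2.220)=1.81303
parabola through these three points peaks at t≈2.194 with v≈1.81313

max v = 1.813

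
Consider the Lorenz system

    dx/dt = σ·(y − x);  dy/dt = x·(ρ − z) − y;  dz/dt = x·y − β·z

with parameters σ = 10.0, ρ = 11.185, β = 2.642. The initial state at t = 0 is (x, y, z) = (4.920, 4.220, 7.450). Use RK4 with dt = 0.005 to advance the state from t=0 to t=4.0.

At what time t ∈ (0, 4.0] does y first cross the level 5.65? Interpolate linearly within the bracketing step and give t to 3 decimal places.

t = 0.116

t=0.000: state=(4.920, 4.220, 7.450)
step 1 (dt=0.005): k1=(-7.000, 14.156, 1.079), k2=(-6.471, 14.042, 1.172), k3=(-6.487, 14.046, 1.176), k4=(-5.973, 13.936, 1.270); state += dt/6·(k1+2k2+2k3+k4)
t=0.005: state=(4.888, 4.290, 7.456)
t=0.010: state=(4.860, 4.359, 7.463)
t=0.015: state=(4.837, 4.428, 7.471)
t=0.115: state=(5.038, 5.642, 7.909)
next step: t=0.120: state=(5.069, 5.696, 7.947) — y has crossed 5.65
linear interpolation between t=0.115 (5.64195) and t=0.120 (5.69590) → t≈0.116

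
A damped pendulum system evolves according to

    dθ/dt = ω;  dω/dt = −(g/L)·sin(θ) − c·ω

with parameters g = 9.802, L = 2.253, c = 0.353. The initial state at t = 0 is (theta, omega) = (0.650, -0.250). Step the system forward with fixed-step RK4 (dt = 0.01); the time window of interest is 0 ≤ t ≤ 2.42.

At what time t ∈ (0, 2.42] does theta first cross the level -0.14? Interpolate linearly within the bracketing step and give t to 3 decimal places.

t = 0.847

t=0.000: state=(0.650, -0.250)
step 1 (dt=0.01): k1=(-0.250, -2.545), k2=(-0.263, -2.536), k3=(-0.263, -2.536), k4=(-0.275, -2.527); state += dt/6·(k1+2k2+2k3+k4)
t=0.010: state=(0.647, -0.275)
t=0.020: state=(0.644, -0.301)
t=0.030: state=(0.641, -0.326)
continuing one RK4 step at a time; state shown every 10 steps (Δt=0.1):
t=0.100: state=(0.613, -0.494)
t=0.200: state=(0.552, -0.713)
t=0.300: state=(0.471, -0.898)
t=0.400: state=(0.374, -1.042)
t=0.500: state=(0.264, -1.140)
t=0.600: state=(0.147, -1.188)
t=0.700: state=(0.028, -1.184)
t=0.800: state=(-0.088, -1.130)
t=0.840: state=(-0.132, -1.095)
next step: t=0.850: state=(-0.143, -1.085) — theta has crossed -0.14
linear interpolation between t=0.840 (-0.13226) and t=0.850 (-0.14316) → t≈0.847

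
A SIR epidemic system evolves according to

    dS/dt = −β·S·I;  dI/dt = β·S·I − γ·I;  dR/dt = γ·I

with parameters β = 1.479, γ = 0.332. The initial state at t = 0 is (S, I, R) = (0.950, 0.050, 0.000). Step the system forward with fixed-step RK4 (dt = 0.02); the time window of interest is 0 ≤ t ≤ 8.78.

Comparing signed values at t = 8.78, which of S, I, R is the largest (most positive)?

t=0.000: state=(0.950, 0.050, 0.000)
step 1 (dt=0.02): k1=(-0.070, 0.054, 0.017), k2=(-0.071, 0.054, 0.017), k3=(-0.071, 0.054, 0.017), k4=(-0.072, 0.055, 0.017); state += dt/6·(k1+2k2+2k3+k4)
t=0.020: state=(0.949, 0.051, 0.000)
t=0.040: state=(0.947, 0.052, 0.001)
t=0.060: state=(0.946, 0.053, 0.001)
continuing one RK4 step at a time; state shown every 25 steps (Δt=0.5):
t=0.500: state=(0.905, 0.084, 0.011)
t=1.000: state=(0.835, 0.136, 0.029)
t=1.500: state=(0.737, 0.206, 0.057)
t=2.000: state=(0.614, 0.288, 0.098)
t=2.500: state=(0.481, 0.366, 0.153)
t=3.000: state=(0.359, 0.423, 0.218)
t=3.500: state=(0.260, 0.449, 0.291)
t=4.000: state=(0.186, 0.448, 0.366)
t=4.500: state=(0.135, 0.427, 0.439)
t=5.000: state=(0.099, 0.394, 0.507)
t=5.500: state=(0.075, 0.356, 0.569)
t=6.000: state=(0.059, 0.316, 0.625)
t=6.500: state=(0.047, 0.279, 0.674)
t=7.000: state=(0.039, 0.244, 0.718)
t=7.500: state=(0.033, 0.212, 0.755)
t=8.000: state=(0.028, 0.184, 0.788)
t=8.500: state=(0.025, 0.159, 0.816)
t=8.780: state=(0.023, 0.146, 0.831)
compare at T: S=0.023, I=0.146, R=0.831

largest component: R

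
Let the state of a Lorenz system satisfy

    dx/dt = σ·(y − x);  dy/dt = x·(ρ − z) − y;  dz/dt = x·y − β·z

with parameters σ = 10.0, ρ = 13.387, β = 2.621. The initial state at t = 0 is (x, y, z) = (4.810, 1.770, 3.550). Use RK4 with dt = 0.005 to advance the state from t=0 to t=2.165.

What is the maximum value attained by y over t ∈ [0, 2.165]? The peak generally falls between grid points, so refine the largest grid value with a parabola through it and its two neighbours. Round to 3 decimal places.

max y = 11.097

t=0.000: state=(4.810, 1.770, 3.550)
step 1 (dt=0.005): k1=(-30.400, 45.546, -0.791), k2=(-28.501, 44.694, -0.381), k3=(-28.570, 44.738, -0.385), k4=(-26.735, 43.926, 0.005); state += dt/6·(k1+2k2+2k3+k4)
t=0.005: state=(4.667, 1.994, 3.548)
t=0.010: state=(4.542, 2.210, 3.550)
t=0.015: state=(4.434, 2.419, 3.555)
continuing one RK4 step at a time; state shown every 20 steps (Δt=0.1):
t=0.100: state=(4.300, 5.472, 4.122)
t=0.200: state=(6.336, 8.995, 6.593)
t=0.300: state=(8.973, 11.097, 12.196)
t=0.400: state=(9.525, 8.223, 17.806)
t=0.500: state=(6.876, 3.518, 17.907)
t=0.600: state=(3.899, 1.579, 14.868)
t=0.700: state=(2.328, 1.424, 11.812)
t=0.800: state=(1.891, 1.836, 9.375)
t=0.900: state=(2.114, 2.592, 7.594)
t=1.000: state=(2.844, 3.839, 6.539)
t=1.100: state=(4.143, 5.764, 6.509)
t=1.200: state=(6.054, 8.182, 8.190)
t=1.300: state=(8.051, 9.634, 12.056)
t=1.400: state=(8.618, 7.990, 16.068)
t=1.500: state=(6.993, 4.709, 16.751)
t=1.600: state=(4.769, 2.861, 14.746)
t=1.700: state=(3.388, 2.531, 12.256)
t=1.800: state=(2.972, 2.946, 10.166)
t=1.900: state=(3.260, 3.839, 8.736)
t=2.000: state=(4.108, 5.219, 8.185)
t=2.100: state=(5.445, 6.963, 8.882)
t=2.165: state=(6.453, 7.982, 10.173)
largest grid value and its neighbours: y(0.295)=11.09174, y(0.300)=11.09686, y(0.305)=11.08747
parabola through these three points peaks at t≈0.299 with y≈11.09702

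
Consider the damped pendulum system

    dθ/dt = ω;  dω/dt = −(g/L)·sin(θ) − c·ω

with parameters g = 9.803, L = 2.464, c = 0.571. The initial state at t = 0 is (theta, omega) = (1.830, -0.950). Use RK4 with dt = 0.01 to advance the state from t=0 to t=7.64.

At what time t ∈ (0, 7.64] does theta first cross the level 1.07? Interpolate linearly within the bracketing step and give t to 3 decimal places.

t = 0.458

t=0.000: state=(1.830, -0.950)
step 1 (dt=0.01): k1=(-0.950, -3.303), k2=(-0.967, -3.299), k3=(-0.966, -3.299), k4=(-0.983, -3.294); state += dt/6·(k1+2k2+2k3+k4)
t=0.010: state=(1.820, -0.983)
t=0.020: state=(1.810, -1.016)
t=0.030: state=(1.800, -1.049)
continuing one RK4 step at a time; state shown every 25 steps (Δt=0.25):
t=0.250: state=(1.492, -1.741)
t=0.450: state=(1.088, -2.272)
next step: t=0.460: state=(1.065, -2.294) — theta has crossed 1.07
linear interpolation between t=0.450 (1.08817) and t=0.460 (1.06534) → t≈0.458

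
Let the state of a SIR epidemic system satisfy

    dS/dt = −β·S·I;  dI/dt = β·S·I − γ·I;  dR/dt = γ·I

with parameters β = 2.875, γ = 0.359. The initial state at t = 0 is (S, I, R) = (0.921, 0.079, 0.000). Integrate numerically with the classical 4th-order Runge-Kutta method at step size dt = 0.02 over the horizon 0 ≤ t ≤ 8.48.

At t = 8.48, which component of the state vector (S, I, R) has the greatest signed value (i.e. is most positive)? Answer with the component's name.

t=0.000: state=(0.921, 0.079, 0.000)
step 1 (dt=0.02): k1=(-0.209, 0.181, 0.028), k2=(-0.213, 0.184, 0.029), k3=(-0.214, 0.185, 0.029), k4=(-0.218, 0.188, 0.030); state += dt/6·(k1+2k2+2k3+k4)
t=0.020: state=(0.917, 0.083, 0.001)
t=0.040: state=(0.912, 0.087, 0.001)
t=0.060: state=(0.908, 0.091, 0.002)
continuing one RK4 step at a time; state shown every 25 steps (Δt=0.5):
t=0.500: state=(0.751, 0.223, 0.025)
t=1.000: state=(0.464, 0.450, 0.086)
t=1.500: state=(0.214, 0.604, 0.182)
t=2.000: state=(0.088, 0.619, 0.294)
t=2.500: state=(0.037, 0.562, 0.400)
t=3.000: state=(0.018, 0.488, 0.495)
t=3.500: state=(0.009, 0.415, 0.576)
t=4.000: state=(0.005, 0.351, 0.644)
t=4.500: state=(0.003, 0.295, 0.702)
t=5.000: state=(0.002, 0.247, 0.750)
t=5.500: state=(0.002, 0.207, 0.791)
t=6.000: state=(0.001, 0.174, 0.825)
t=6.500: state=(0.001, 0.145, 0.854)
t=7.000: state=(0.001, 0.122, 0.878)
t=7.500: state=(0.001, 0.102, 0.898)
t=8.000: state=(0.001, 0.085, 0.914)
t=8.480: state=(0.001, 0.072, 0.928)
compare at T: S=0.001, I=0.072, R=0.928

largest component: R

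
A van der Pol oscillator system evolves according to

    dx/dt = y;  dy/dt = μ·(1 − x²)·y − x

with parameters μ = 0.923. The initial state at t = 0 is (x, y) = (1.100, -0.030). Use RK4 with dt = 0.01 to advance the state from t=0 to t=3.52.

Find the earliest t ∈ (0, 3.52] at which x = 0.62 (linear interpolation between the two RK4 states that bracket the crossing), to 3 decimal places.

t=0.000: state=(1.100, -0.030)
step 1 (dt=0.01): k1=(-0.030, -1.094), k2=(-0.035, -1.093), k3=(-0.035, -1.093), k4=(-0.041, -1.092); state += dt/6·(k1+2k2+2k3+k4)
t=0.010: state=(1.100, -0.041)
t=0.020: state=(1.099, -0.052)
t=0.030: state=(1.099, -0.063)
continuing one RK4 step at a time; state shown every 20 steps (Δt=0.2):
t=0.200: state=(1.072, -0.243)
t=0.400: state=(1.003, -0.447)
t=0.600: state=(0.894, -0.647)
t=0.800: state=(0.744, -0.857)
t=0.930: state=(0.623, -1.005)
next step: t=0.940: state=(0.613, -1.017) — x has crossed 0.62
linear interpolation between t=0.930 (0.62296) and t=0.940 (0.61285) → t≈0.933

t = 0.933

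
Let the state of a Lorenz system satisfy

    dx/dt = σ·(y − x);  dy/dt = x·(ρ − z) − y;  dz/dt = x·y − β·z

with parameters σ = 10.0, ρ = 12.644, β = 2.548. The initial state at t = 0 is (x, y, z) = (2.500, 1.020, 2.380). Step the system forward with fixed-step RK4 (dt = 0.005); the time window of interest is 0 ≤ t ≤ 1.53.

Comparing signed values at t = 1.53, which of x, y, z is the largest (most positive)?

largest component: z

t=0.000: state=(2.500, 1.020, 2.380)
step 1 (dt=0.005): k1=(-14.800, 24.640, -3.514), k2=(-13.814, 24.220, -3.378), k3=(-13.849, 24.246, -3.379), k4=(-12.895, 23.849, -3.247); state += dt/6·(k1+2k2+2k3+k4)
t=0.005: state=(2.431, 1.141, 2.363)
t=0.010: state=(2.371, 1.259, 2.347)
t=0.015: state=(2.319, 1.373, 2.333)
continuing one RK4 step at a time; state shown every 10 steps (Δt=0.05):
t=0.050: state=(2.157, 2.113, 2.264)
t=0.100: state=(2.356, 3.137, 2.269)
t=0.150: state=(2.903, 4.293, 2.454)
t=0.200: state=(3.738, 5.688, 2.939)
t=0.250: state=(4.850, 7.339, 3.904)
t=0.300: state=(6.208, 9.114, 5.586)
t=0.350: state=(7.693, 10.632, 8.175)
t=0.400: state=(9.021, 11.245, 11.558)
t=0.450: state=(9.761, 10.362, 15.031)
t=0.500: state=(9.545, 8.078, 17.478)
t=0.550: state=(8.378, 5.332, 18.221)
t=0.600: state=(6.679, 3.112, 17.517)
t=0.650: state=(4.962, 1.769, 16.070)
t=0.700: state=(3.553, 1.138, 14.428)
t=0.750: state=(2.549, 0.933, 12.845)
t=0.800: state=(1.910, 0.941, 11.404)
t=0.850: state=(1.550, 1.052, 10.119)
t=0.900: state=(1.388, 1.220, 8.986)
t=0.950: state=(1.367, 1.439, 7.996)
t=1.000: state=(1.452, 1.717, 7.144)
t=1.050: state=(1.629, 2.073, 6.426)
t=1.100: state=(1.898, 2.532, 5.847)
t=1.150: state=(2.268, 3.120, 5.424)
t=1.200: state=(2.757, 3.866, 5.187)
t=1.250: state=(3.385, 4.794, 5.191)
t=1.300: state=(4.170, 5.904, 5.520)
t=1.350: state=(5.114, 7.145, 6.287)
t=1.400: state=(6.179, 8.371, 7.605)
t=1.450: state=(7.256, 9.308, 9.509)
t=1.500: state=(8.152, 9.594, 11.833)
t=1.530: state=(8.497, 9.332, 13.248)
compare at T: x=8.497, y=9.332, z=13.248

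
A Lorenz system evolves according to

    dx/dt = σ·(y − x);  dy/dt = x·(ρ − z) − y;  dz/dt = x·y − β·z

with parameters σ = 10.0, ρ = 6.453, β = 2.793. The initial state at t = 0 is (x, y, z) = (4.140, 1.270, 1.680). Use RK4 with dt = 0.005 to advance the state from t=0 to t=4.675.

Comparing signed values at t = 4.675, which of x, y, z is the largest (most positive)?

t=0.000: state=(4.140, 1.270, 1.680)
step 1 (dt=0.005): k1=(-28.700, 18.490, 0.566), k2=(-27.520, 18.096, 0.659), k3=(-27.560, 18.110, 0.658), k4=(-26.417, 17.729, 0.744); state += dt/6·(k1+2k2+2k3+k4)
t=0.005: state=(4.002, 1.361, 1.683)
t=0.010: state=(3.876, 1.447, 1.687)
t=0.015: state=(3.759, 1.531, 1.692)
continuing one RK4 step at a time; state shown every 40 steps (Δt=0.2):
t=0.200: state=(3.074, 3.601, 2.190)
t=0.400: state=(4.542, 5.298, 3.983)
t=0.600: state=(5.361, 5.289, 6.606)
t=0.800: state=(4.413, 3.729, 7.166)
t=1.000: state=(3.296, 2.938, 5.947)
t=1.200: state=(3.004, 3.044, 4.786)
t=1.400: state=(3.341, 3.611, 4.348)
t=1.600: state=(3.954, 4.257, 4.730)
t=1.800: state=(4.380, 4.468, 5.572)
t=2.000: state=(4.276, 4.109, 6.066)
t=2.200: state=(3.877, 3.687, 5.875)
t=2.400: state=(3.624, 3.570, 5.408)
t=2.600: state=(3.653, 3.726, 5.111)
t=2.800: state=(3.855, 3.968, 5.147)
t=3.000: state=(4.038, 4.095, 5.407)
t=3.200: state=(4.061, 4.029, 5.630)
t=3.400: state=(3.947, 3.878, 5.642)
t=3.600: state=(3.832, 3.793, 5.500)
t=3.800: state=(3.806, 3.817, 5.363)
t=4.000: state=(3.861, 3.899, 5.334)
t=4.200: state=(3.933, 3.961, 5.406)
t=4.400: state=(3.960, 3.959, 5.494)
t=4.600: state=(3.934, 3.912, 5.524)
t=4.675: state=(3.917, 3.894, 5.516)
compare at T: x=3.917, y=3.894, z=5.516

largest component: z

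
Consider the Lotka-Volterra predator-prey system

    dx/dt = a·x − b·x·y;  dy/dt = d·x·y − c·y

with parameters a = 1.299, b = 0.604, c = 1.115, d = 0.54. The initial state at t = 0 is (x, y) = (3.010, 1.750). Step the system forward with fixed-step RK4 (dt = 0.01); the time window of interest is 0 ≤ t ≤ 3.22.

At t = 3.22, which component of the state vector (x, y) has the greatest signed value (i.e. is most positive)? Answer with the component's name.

largest component: y

t=0.000: state=(3.010, 1.750)
step 1 (dt=0.01): k1=(0.728, 0.893), k2=(0.721, 0.899), k3=(0.721, 0.899), k4=(0.714, 0.905); state += dt/6·(k1+2k2+2k3+k4)
t=0.010: state=(3.017, 1.759)
t=0.020: state=(3.024, 1.768)
t=0.030: state=(3.031, 1.777)
continuing one RK4 step at a time; state shown every 20 steps (Δt=0.2):
t=0.200: state=(3.123, 1.951)
t=0.400: state=(3.153, 2.193)
t=0.600: state=(3.088, 2.460)
t=0.800: state=(2.927, 2.725)
t=1.000: state=(2.691, 2.955)
t=1.200: state=(2.416, 3.116)
t=1.400: state=(2.139, 3.188)
t=1.600: state=(1.888, 3.169)
t=1.800: state=(1.678, 3.073)
t=2.000: state=(1.514, 2.920)
t=2.200: state=(1.395, 2.733)
t=2.400: state=(1.316, 2.530)
t=2.600: state=(1.273, 2.328)
t=2.800: state=(1.261, 2.135)
t=3.000: state=(1.277, 1.959)
t=3.200: state=(1.319, 1.802)
t=3.220: state=(1.325, 1.788)
compare at T: x=1.325, y=1.788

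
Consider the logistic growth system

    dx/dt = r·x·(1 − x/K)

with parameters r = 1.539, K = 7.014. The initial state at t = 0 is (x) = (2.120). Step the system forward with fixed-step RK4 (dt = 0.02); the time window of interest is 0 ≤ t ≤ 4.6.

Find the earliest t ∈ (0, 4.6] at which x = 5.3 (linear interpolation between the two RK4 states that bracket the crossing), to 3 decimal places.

t = 1.277

t=0.000: state=(2.120)
step 1 (dt=0.02): k1=(2.277), k2=(2.290), k3=(2.290), k4=(2.304); state += dt/6·(k1+2k2+2k3+k4)
t=0.020: state=(2.166)
t=0.040: state=(2.212)
t=0.060: state=(2.259)
continuing one RK4 step at a time; state shown every 10 steps (Δt=0.2):
t=0.200: state=(2.601)
t=0.400: state=(3.121)
t=0.600: state=(3.659)
t=0.800: state=(4.190)
t=1.000: state=(4.690)
t=1.200: state=(5.142)
t=1.260: state=(5.266)
next step: t=1.280: state=(5.306) — x has crossed 5.3
linear interpolation between t=1.260 (5.26567) and t=1.280 (5.30576) → t≈1.277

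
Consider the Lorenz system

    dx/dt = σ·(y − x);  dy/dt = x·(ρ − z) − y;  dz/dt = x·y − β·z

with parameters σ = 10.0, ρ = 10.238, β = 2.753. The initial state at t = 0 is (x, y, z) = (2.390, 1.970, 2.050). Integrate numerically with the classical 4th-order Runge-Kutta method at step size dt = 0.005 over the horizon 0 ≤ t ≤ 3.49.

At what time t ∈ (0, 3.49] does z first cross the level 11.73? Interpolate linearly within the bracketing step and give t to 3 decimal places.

t=0.000: state=(2.390, 1.970, 2.050)
step 1 (dt=0.005): k1=(-4.200, 17.599, -0.935), k2=(-3.655, 17.475, -0.845), k3=(-3.672, 17.486, -0.844), k4=(-3.142, 17.372, -0.753); state += dt/6·(k1+2k2+2k3+k4)
t=0.005: state=(2.372, 2.057, 2.046)
t=0.010: state=(2.358, 2.144, 2.042)
t=0.015: state=(2.350, 2.229, 2.040)
continuing one RK4 step at a time; state shown every 40 steps (Δt=0.2):
t=0.200: state=(4.098, 5.803, 3.086)
t=0.400: state=(7.864, 9.117, 9.674)
t=0.445: state=(8.231, 8.562, 11.589)
next step: t=0.450: state=(8.244, 8.460, 11.779) — z has crossed 11.73
linear interpolation between t=0.445 (11.58879) and t=0.450 (11.77855) → t≈0.449

t = 0.449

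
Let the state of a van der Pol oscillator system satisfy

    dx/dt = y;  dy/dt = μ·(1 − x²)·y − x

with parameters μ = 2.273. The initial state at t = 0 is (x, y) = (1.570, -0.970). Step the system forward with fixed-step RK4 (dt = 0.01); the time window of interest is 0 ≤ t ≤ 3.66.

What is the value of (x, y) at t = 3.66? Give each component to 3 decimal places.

(x, y) = (-1.565, 0.419)

t=0.000: state=(1.570, -0.970)
step 1 (dt=0.01): k1=(-0.970, 1.660), k2=(-0.962, 1.604), k3=(-0.962, 1.605), k4=(-0.954, 1.551); state += dt/6·(k1+2k2+2k3+k4)
t=0.010: state=(1.560, -0.954)
t=0.020: state=(1.551, -0.939)
t=0.030: state=(1.542, -0.925)
continuing one RK4 step at a time; state shown every 20 steps (Δt=0.2):
t=0.200: state=(1.398, -0.795)
t=0.400: state=(1.241, -0.794)
t=0.600: state=(1.074, -0.896)
t=0.800: state=(0.875, -1.113)
t=1.000: state=(0.616, -1.521)
t=1.200: state=(0.243, -2.292)
t=1.400: state=(-0.337, -3.564)
t=1.600: state=(-1.145, -4.147)
t=1.800: state=(-1.795, -2.076)
t=2.000: state=(-2.014, -0.380)
t=2.200: state=(-2.028, 0.125)
t=2.400: state=(-1.988, 0.250)
t=2.600: state=(-1.934, 0.290)
t=2.800: state=(-1.874, 0.311)
t=3.000: state=(-1.809, 0.331)
t=3.200: state=(-1.741, 0.352)
t=3.400: state=(-1.668, 0.377)
t=3.600: state=(-1.590, 0.408)
t=3.660: state=(-1.565, 0.419)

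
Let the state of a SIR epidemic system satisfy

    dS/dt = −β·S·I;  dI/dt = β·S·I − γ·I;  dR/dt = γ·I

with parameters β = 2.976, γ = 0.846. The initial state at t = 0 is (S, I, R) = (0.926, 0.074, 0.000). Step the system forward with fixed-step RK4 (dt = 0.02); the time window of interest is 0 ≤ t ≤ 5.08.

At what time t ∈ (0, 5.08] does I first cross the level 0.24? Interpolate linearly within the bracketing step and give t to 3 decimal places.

t = 0.746

t=0.000: state=(0.926, 0.074, 0.000)
step 1 (dt=0.02): k1=(-0.204, 0.141, 0.063), k2=(-0.207, 0.144, 0.064), k3=(-0.207, 0.144, 0.064), k4=(-0.211, 0.146, 0.065); state += dt/6·(k1+2k2+2k3+k4)
t=0.020: state=(0.922, 0.077, 0.001)
t=0.040: state=(0.918, 0.080, 0.003)
t=0.060: state=(0.913, 0.083, 0.004)
continuing one RK4 step at a time; state shown every 10 steps (Δt=0.2):
t=0.200: state=(0.878, 0.107, 0.015)
t=0.400: state=(0.814, 0.150, 0.037)
t=0.600: state=(0.734, 0.200, 0.066)
t=0.740: state=(0.670, 0.238, 0.092)
next step: t=0.760: state=(0.660, 0.244, 0.096) — I has crossed 0.24
linear interpolation between t=0.740 (0.23830) and t=0.760 (0.24376) → t≈0.746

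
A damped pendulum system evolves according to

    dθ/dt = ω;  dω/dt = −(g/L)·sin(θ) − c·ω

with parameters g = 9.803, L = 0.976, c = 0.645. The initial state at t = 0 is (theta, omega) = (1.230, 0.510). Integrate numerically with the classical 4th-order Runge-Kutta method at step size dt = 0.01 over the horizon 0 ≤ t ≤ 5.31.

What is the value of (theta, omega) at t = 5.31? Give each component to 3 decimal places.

(theta, omega) = (-0.212, 0.265)

t=0.000: state=(1.230, 0.510)
step 1 (dt=0.01): k1=(0.510, -9.795), k2=(0.461, -9.772), k3=(0.461, -9.772), k4=(0.412, -9.748); state += dt/6·(k1+2k2+2k3+k4)
t=0.010: state=(1.235, 0.412)
t=0.020: state=(1.238, 0.315)
t=0.030: state=(1.241, 0.218)
continuing one RK4 step at a time; state shown every 20 steps (Δt=0.2):
t=0.200: state=(1.144, -1.319)
t=0.400: state=(0.732, -2.688)
t=0.600: state=(0.130, -3.141)
t=0.800: state=(-0.445, -2.436)
t=1.000: state=(-0.796, -1.010)
t=1.200: state=(-0.842, 0.522)
t=1.400: state=(-0.609, 1.731)
t=1.600: state=(-0.195, 2.261)
t=1.800: state=(0.237, 1.929)
t=2.000: state=(0.533, 0.956)
t=2.200: state=(0.607, -0.209)
t=2.400: state=(0.463, -1.167)
t=2.600: state=(0.174, -1.623)
t=2.800: state=(-0.143, -1.444)
t=3.000: state=(-0.370, -0.768)
t=3.200: state=(-0.438, 0.092)
t=3.400: state=(-0.342, 0.816)
t=3.600: state=(-0.136, 1.170)
t=3.800: state=(0.094, 1.059)
t=4.000: state=(0.263, 0.579)
t=4.200: state=(0.316, -0.049)
t=4.400: state=(0.249, -0.583)
t=4.600: state=(0.101, -0.846)
t=4.800: state=(-0.066, -0.771)
t=5.000: state=(-0.189, -0.424)
t=5.200: state=(-0.229, 0.032)
t=5.310: state=(-0.212, 0.265)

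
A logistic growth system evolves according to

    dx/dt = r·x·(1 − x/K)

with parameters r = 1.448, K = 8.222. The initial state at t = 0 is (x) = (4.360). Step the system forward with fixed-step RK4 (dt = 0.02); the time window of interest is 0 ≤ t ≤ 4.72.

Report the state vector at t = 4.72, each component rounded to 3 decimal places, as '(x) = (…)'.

(x) = (8.214)

t=0.000: state=(4.360)
step 1 (dt=0.02): k1=(2.965), k2=(2.963), k3=(2.963), k4=(2.960); state += dt/6·(k1+2k2+2k3+k4)
t=0.020: state=(4.419)
t=0.040: state=(4.478)
t=0.060: state=(4.537)
continuing one RK4 step at a time; state shown every 10 steps (Δt=0.2):
t=0.200: state=(4.944)
t=0.400: state=(5.495)
t=0.600: state=(5.995)
t=0.800: state=(6.433)
t=1.000: state=(6.805)
t=1.200: state=(7.113)
t=1.400: state=(7.363)
t=1.600: state=(7.562)
t=1.800: state=(7.718)
t=2.000: state=(7.838)
t=2.200: state=(7.931)
t=2.400: state=(8.003)
t=2.600: state=(8.057)
t=2.800: state=(8.098)
t=3.000: state=(8.129)
t=3.200: state=(8.152)
t=3.400: state=(8.169)
t=3.600: state=(8.183)
t=3.800: state=(8.192)
t=4.000: state=(8.200)
t=4.200: state=(8.205)
t=4.400: state=(8.210)
t=4.600: state=(8.213)
t=4.720: state=(8.214)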